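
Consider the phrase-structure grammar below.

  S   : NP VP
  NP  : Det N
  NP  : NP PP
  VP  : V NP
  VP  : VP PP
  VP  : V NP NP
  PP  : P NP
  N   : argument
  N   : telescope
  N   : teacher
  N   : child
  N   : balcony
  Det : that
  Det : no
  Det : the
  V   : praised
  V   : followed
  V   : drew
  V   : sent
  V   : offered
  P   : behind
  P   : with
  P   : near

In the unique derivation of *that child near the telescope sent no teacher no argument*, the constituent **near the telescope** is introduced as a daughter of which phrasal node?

[S [NP [NP [Det that] [N child]] [PP [P near] [NP [Det the] [N telescope]]]] [VP [V sent] [NP [Det no] [N teacher]] [NP [Det no] [N argument]]]]
The span 'near the telescope' is the PP node built by PP → P NP.
Its mother is the NP built by NP → NP PP.

NP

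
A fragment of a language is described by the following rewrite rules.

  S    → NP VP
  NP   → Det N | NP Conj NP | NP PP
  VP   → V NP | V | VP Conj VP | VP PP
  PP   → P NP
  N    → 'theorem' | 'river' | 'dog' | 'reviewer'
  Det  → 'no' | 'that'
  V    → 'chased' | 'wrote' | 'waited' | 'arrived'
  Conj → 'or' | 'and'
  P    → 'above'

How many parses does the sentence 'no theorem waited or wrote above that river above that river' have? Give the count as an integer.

5

Two of the 5 distinct bracketings:
[S [NP [Det no] [N theorem]] [VP [VP [V waited]] [Conj or] [VP [VP [V wrote]] [PP [P above] [NP [NP [Det that] [N river]] [PP [P above] [NP [Det that] [N river]]]]]]]]
[S [NP [Det no] [N theorem]] [VP [VP [V waited]] [Conj or] [VP [VP [VP [V wrote]] [PP [P above] [NP [Det that] [N river]]]] [PP [P above] [NP [Det that] [N river]]]]]]
The difference turns on whether NP → NP PP is used at the relevant span, versus an alternative expansion of NP.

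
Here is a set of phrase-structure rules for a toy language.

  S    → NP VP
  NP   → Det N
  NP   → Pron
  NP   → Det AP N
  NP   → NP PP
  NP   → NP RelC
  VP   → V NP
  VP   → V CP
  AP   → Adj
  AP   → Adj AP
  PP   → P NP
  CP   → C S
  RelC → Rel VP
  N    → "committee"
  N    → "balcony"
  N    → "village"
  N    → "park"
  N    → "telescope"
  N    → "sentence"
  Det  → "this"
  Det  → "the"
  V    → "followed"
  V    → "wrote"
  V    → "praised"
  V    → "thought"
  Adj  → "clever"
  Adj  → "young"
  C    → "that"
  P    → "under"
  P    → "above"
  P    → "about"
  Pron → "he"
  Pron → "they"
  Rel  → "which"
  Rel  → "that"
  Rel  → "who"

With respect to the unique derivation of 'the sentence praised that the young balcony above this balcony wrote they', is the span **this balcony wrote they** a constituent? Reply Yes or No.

[S [NP [Det the] [N sentence]] [VP [V praised] [CP [C that] [S [NP [NP [Det the] [AP [Adj young]] [N balcony]] [PP [P above] [NP [Det this] [N balcony]]]] [VP [V wrote] [NP [Pron they]]]]]]]
The smallest constituent containing 'this balcony wrote they' is the S spanning 'the young balcony above this balcony wrote they'; no single node in the tree dominates exactly the given words.

No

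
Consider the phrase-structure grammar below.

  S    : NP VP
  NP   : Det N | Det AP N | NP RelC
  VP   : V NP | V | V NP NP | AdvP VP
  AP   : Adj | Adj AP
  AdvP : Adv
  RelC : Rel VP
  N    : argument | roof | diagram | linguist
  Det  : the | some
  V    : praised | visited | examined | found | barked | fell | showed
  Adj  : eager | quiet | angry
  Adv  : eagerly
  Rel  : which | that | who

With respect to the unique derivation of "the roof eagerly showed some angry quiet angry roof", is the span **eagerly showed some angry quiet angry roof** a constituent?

[S [NP [Det the] [N roof]] [VP [AdvP [Adv eagerly]] [VP [V showed] [NP [Det some] [AP [Adj angry] [AP [Adj quiet] [AP [Adj angry]]]] [N roof]]]]]
The words 'eagerly showed some angry quiet angry roof' are exhaustively dominated by a single VP node (built by VP → AdvP VP), so they form a constituent.

Yes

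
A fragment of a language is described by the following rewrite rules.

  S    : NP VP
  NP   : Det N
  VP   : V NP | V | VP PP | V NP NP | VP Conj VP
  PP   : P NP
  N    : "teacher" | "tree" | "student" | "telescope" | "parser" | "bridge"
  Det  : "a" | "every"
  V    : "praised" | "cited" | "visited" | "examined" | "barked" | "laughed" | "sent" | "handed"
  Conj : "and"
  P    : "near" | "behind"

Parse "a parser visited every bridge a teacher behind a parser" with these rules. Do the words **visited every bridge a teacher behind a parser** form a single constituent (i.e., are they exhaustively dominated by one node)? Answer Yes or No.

[S [NP [Det a] [N parser]] [VP [VP [V visited] [NP [Det every] [N bridge]] [NP [Det a] [N teacher]]] [PP [P behind] [NP [Det a] [N parser]]]]]
The words 'visited every bridge a teacher behind a parser' are exhaustively dominated by a single VP node (built by VP → VP PP), so they form a constituent.

Yes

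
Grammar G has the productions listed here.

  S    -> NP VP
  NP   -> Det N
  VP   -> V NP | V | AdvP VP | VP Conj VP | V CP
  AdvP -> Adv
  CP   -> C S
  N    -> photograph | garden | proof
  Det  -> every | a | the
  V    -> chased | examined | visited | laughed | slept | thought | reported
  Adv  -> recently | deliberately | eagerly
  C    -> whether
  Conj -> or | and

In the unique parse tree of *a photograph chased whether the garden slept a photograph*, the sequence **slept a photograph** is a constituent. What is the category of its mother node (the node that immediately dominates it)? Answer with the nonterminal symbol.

S
  NP
    Det: a
    N: photograph
  VP
    V: chased
    CP
      C: whether
      S
        NP
          Det: the
          N: garden
        VP
          V: slept
          NP
            Det: a
            N: photograph
The span 'slept a photograph' is the VP node built by VP → V NP.
Its mother is the S built by S → NP VP.

S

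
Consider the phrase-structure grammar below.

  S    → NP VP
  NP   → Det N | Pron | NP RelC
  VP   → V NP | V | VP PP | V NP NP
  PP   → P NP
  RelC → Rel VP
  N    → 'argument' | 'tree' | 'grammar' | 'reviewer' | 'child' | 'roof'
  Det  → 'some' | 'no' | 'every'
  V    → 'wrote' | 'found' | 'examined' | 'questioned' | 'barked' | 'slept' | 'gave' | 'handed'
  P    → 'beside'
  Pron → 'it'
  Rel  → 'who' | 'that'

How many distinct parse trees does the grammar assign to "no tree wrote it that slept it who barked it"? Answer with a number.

6

Two of the 6 distinct bracketings:
[S [NP [Det no] [N tree]] [VP [V wrote] [NP [NP [Pron it]] [RelC [Rel that] [VP [V slept] [NP [NP [Pron it]] [RelC [Rel who] [VP [V barked] [NP [Pron it]]]]]]]]]]
[S [NP [Det no] [N tree]] [VP [V wrote] [NP [NP [Pron it]] [RelC [Rel that] [VP [V slept] [NP [NP [Pron it]] [RelC [Rel who] [VP [V barked]]]] [NP [Pron it]]]]]]]
The difference turns on whether VP → V is used at the relevant span, versus an alternative expansion of VP.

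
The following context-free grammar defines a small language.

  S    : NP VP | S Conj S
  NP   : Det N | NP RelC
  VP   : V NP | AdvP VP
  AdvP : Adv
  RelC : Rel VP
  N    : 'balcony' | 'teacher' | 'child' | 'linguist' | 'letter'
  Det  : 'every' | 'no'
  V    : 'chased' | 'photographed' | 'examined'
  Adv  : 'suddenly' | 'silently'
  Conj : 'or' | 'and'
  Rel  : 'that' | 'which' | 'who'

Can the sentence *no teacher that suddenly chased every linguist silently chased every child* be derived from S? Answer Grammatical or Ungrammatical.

[S [NP [NP [Det no] [N teacher]] [RelC [Rel that] [VP [AdvP [Adv suddenly]] [VP [V chased] [NP [Det every] [N linguist]]]]]] [VP [AdvP [Adv silently]] [VP [V chased] [NP [Det every] [N child]]]]]
Every word is introduced by a lexical rule and the phrasal rules combine the resulting categories into a single S.

Grammatical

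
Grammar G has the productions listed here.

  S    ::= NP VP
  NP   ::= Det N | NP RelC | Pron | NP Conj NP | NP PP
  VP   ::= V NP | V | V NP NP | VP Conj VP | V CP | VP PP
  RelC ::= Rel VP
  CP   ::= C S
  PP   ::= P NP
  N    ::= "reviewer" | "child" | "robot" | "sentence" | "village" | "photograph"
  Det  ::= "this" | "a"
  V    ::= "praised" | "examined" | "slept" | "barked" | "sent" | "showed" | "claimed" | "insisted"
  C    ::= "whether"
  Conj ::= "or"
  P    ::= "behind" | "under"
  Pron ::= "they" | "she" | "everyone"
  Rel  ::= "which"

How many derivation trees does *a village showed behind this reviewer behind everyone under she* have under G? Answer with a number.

5

Two of the 5 distinct bracketings:
[S [NP [Det a] [N village]] [VP [VP [V showed]] [PP [P behind] [NP [NP [Det this] [N reviewer]] [PP [P behind] [NP [NP [Pron everyone]] [PP [P under] [NP [Pron she]]]]]]]]]
[S [NP [Det a] [N village]] [VP [VP [V showed]] [PP [P behind] [NP [NP [NP [Det this] [N reviewer]] [PP [P behind] [NP [Pron everyone]]]] [PP [P under] [NP [Pron she]]]]]]]
The trees differ in how a recursive rule is bracketed over the same span.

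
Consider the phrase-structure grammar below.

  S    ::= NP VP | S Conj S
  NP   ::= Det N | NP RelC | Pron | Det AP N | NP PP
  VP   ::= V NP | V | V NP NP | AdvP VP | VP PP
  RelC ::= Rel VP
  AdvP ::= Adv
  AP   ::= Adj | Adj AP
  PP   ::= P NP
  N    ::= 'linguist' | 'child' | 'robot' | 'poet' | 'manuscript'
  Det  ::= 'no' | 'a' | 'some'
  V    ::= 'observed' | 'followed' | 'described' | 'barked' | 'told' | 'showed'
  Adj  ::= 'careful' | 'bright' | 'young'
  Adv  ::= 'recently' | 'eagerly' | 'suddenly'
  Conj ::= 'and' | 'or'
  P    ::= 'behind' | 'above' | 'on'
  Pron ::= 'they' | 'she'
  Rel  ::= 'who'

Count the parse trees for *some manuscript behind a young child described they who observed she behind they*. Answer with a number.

Two of the 6 distinct bracketings:
[S [NP [NP [Det some] [N manuscript]] [PP [P behind] [NP [Det a] [AP [Adj young]] [N child]]]] [VP [V described] [NP [NP [Pron they]] [RelC [Rel who] [VP [V observed] [NP [NP [Pron she]] [PP [P behind] [NP [Pron they]]]]]]]]]
[S [NP [NP [Det some] [N manuscript]] [PP [P behind] [NP [Det a] [AP [Adj young]] [N child]]]] [VP [V described] [NP [NP [Pron they]] [RelC [Rel who] [VP [VP [V observed] [NP [Pron she]]] [PP [P behind] [NP [Pron they]]]]]]]]
The difference turns on whether VP → VP PP is used at the relevant span, versus an alternative expansion of VP.

6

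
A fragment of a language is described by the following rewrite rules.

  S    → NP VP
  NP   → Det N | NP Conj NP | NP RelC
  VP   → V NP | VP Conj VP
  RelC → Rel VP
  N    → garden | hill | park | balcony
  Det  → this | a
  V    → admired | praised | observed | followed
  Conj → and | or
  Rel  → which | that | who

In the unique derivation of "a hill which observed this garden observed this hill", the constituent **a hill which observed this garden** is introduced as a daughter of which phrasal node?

S

[S [NP [NP [Det a] [N hill]] [RelC [Rel which] [VP [V observed] [NP [Det this] [N garden]]]]] [VP [V observed] [NP [Det this] [N hill]]]]
The span 'a hill which observed this garden' is the NP node built by NP → NP RelC.
Its mother is the S built by S → NP VP.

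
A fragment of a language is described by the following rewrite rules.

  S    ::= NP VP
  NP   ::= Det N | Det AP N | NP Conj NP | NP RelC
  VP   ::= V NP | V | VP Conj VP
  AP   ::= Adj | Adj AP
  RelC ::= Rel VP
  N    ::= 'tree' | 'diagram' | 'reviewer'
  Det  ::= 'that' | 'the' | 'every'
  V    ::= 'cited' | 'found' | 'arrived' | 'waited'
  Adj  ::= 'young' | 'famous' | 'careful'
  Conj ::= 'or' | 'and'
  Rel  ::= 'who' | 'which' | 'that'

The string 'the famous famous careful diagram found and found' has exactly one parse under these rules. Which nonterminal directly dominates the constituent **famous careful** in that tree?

S
  NP
    Det: the
    AP
      Adj: famous
      AP
        Adj: famous
        AP
          Adj: careful
    N: diagram
  VP
    VP
      V: found
    Conj: and
    VP
      V: found
The span 'famous careful' is the AP node built by AP → Adj AP.
Its mother is the AP built by AP → Adj AP.

AP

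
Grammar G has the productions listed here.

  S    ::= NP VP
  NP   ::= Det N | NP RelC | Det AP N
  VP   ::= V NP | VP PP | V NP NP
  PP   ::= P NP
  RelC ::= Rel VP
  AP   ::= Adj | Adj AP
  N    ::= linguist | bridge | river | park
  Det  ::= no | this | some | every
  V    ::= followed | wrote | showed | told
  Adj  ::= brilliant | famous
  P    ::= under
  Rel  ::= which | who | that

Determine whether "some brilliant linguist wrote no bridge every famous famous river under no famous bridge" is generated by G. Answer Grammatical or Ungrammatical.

Grammatical

[S [NP [Det some] [AP [Adj brilliant]] [N linguist]] [VP [VP [V wrote] [NP [Det no] [N bridge]] [NP [Det every] [AP [Adj famous] [AP [Adj famous]]] [N river]]] [PP [P under] [NP [Det no] [AP [Adj famous]] [N bridge]]]]]
Each bracket corresponds to one application of a listed rule, so the string is derivable from S.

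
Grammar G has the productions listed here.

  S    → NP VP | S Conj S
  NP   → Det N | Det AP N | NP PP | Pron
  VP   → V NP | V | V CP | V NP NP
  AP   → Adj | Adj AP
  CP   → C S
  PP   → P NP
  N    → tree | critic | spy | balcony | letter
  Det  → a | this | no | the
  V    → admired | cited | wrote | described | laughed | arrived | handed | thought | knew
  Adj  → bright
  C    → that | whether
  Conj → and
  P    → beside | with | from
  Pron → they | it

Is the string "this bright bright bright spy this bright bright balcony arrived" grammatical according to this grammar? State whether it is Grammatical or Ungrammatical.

For S → NP VP, the only prefix that parses as NP is 'this bright bright bright spy', but the remainder 'this bright bright balcony arrived' is not a VP under these rules. The alternative S rule S → S Conj S likewise has no satisfying split.

Ungrammatical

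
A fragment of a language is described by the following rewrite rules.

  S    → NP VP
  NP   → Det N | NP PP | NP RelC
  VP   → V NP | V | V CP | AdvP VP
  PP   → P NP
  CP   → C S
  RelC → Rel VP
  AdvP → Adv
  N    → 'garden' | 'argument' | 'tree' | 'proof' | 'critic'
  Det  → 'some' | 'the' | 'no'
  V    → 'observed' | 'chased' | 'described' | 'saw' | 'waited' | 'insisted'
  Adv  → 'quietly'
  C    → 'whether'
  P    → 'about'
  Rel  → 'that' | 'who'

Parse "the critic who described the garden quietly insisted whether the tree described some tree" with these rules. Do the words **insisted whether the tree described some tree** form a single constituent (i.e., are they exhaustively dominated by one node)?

[S [NP [NP [Det the] [N critic]] [RelC [Rel who] [VP [V described] [NP [Det the] [N garden]]]]] [VP [AdvP [Adv quietly]] [VP [V insisted] [CP [C whether] [S [NP [Det the] [N tree]] [VP [V described] [NP [Det some] [N tree]]]]]]]]
The words 'insisted whether the tree described some tree' are exhaustively dominated by a single VP node (built by VP → V CP), so they form a constituent.

Yes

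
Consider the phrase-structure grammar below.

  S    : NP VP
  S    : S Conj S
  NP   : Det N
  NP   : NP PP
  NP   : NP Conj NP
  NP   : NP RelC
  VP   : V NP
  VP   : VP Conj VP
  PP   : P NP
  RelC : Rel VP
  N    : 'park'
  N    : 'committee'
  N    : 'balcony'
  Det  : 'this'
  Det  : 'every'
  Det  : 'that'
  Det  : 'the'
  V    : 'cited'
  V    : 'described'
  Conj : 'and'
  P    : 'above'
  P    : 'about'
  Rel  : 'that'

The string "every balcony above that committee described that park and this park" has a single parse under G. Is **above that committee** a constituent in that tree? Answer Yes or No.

Yes

[S [NP [NP [Det every] [N balcony]] [PP [P above] [NP [Det that] [N committee]]]] [VP [V described] [NP [NP [Det that] [N park]] [Conj and] [NP [Det this] [N park]]]]]
The words 'above that committee' are exhaustively dominated by a single PP node (built by PP → P NP), so they form a constituent.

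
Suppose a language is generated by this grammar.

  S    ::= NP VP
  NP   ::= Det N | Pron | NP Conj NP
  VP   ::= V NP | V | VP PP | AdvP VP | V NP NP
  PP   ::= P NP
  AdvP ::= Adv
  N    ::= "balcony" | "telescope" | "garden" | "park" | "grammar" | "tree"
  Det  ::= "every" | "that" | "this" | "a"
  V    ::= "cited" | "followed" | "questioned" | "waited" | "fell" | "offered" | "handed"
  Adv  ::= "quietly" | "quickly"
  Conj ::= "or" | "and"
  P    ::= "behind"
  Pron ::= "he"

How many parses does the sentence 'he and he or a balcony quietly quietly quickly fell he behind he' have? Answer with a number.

8

Two of the 8 distinct bracketings:
[S [NP [NP [Pron he]] [Conj and] [NP [NP [Pron he]] [Conj or] [NP [Det a] [N balcony]]]] [VP [VP [AdvP [Adv quietly]] [VP [AdvP [Adv quietly]] [VP [AdvP [Adv quickly]] [VP [V fell] [NP [Pron he]]]]]] [PP [P behind] [NP [Pron he]]]]]
[S [NP [NP [Pron he]] [Conj and] [NP [NP [Pron he]] [Conj or] [NP [Det a] [N balcony]]]] [VP [AdvP [Adv quietly]] [VP [VP [AdvP [Adv quietly]] [VP [AdvP [Adv quickly]] [VP [V fell] [NP [Pron he]]]]] [PP [P behind] [NP [Pron he]]]]]]
The trees differ in how a recursive rule is bracketed over the same span.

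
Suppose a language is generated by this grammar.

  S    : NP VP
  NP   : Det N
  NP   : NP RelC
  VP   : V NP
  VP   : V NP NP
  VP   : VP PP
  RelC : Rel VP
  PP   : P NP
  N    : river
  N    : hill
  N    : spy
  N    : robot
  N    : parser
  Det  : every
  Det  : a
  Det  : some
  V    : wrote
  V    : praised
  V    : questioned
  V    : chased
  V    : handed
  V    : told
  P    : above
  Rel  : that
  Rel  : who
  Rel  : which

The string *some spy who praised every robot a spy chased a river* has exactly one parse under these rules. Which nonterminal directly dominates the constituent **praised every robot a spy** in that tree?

RelC

S
  NP
    NP
      Det: some
      N: spy
    RelC
      Rel: who
      VP
        V: praised
        NP
          Det: every
          N: robot
        NP
          Det: a
          N: spy
  VP
    V: chased
    NP
      Det: a
      N: river
The span 'praised every robot a spy' is the VP node built by VP → V NP NP.
Its mother is the RelC built by RelC → Rel VP.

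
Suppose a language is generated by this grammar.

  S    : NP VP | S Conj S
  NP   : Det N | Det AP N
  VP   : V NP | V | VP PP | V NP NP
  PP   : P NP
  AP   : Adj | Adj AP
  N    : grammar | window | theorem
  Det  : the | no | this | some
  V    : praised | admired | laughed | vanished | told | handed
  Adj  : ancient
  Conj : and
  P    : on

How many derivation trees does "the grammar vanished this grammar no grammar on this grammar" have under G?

1

[S [NP [Det the] [N grammar]] [VP [VP [V vanished] [NP [Det this] [N grammar]] [NP [Det no] [N grammar]]] [PP [P on] [NP [Det this] [N grammar]]]]]
No rule offers an alternative attachment or grouping for any span, so this is the only derivation.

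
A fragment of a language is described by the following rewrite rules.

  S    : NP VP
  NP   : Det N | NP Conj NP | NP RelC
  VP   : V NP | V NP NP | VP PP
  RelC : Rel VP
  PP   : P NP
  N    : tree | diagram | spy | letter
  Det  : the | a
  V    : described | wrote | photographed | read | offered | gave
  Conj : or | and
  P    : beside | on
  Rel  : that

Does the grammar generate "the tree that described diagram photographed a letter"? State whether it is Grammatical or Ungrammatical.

Ungrammatical

A V word can never sit immediately before an N word in any string this grammar generates, so the substring 'described diagram' rules out a derivation.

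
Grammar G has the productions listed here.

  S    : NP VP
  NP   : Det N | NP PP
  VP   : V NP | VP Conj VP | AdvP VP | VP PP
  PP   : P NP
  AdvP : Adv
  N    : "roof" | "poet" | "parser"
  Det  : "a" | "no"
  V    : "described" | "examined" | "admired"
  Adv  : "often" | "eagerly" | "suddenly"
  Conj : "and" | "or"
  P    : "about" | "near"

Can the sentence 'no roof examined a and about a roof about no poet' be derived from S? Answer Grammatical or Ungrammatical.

Ungrammatical

A Det word can never sit immediately before a Conj word in any string this grammar generates, so the substring 'a and' rules out a derivation.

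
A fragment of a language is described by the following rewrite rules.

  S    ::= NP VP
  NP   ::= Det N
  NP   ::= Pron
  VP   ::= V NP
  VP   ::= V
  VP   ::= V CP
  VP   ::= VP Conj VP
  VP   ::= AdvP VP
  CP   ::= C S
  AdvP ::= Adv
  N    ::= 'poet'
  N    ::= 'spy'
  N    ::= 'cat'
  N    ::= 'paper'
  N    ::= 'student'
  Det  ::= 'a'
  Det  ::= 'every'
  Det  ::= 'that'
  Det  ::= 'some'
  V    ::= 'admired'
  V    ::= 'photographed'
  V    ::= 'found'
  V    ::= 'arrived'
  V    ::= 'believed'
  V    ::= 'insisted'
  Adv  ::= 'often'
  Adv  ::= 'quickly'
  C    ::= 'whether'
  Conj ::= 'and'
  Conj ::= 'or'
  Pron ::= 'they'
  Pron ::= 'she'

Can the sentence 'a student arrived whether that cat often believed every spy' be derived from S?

Grammatical

[S [NP [Det a] [N student]] [VP [V arrived] [CP [C whether] [S [NP [Det that] [N cat]] [VP [AdvP [Adv often]] [VP [V believed] [NP [Det every] [N spy]]]]]]]]
Every word is introduced by a lexical rule and the phrasal rules combine the resulting categories into a single S.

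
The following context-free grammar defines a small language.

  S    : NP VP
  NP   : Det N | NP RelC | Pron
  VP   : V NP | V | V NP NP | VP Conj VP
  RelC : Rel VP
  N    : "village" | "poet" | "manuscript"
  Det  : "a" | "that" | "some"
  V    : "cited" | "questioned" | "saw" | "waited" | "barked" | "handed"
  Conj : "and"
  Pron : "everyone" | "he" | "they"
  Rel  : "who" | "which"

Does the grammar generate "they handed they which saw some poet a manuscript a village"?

[S [NP [Pron they]] [VP [V handed] [NP [NP [Pron they]] [RelC [Rel which] [VP [V saw] [NP [Det some] [N poet]] [NP [Det a] [N manuscript]]]]] [NP [Det a] [N village]]]]
Every word is introduced by a lexical rule and the phrasal rules combine the resulting categories into a single S.

Grammatical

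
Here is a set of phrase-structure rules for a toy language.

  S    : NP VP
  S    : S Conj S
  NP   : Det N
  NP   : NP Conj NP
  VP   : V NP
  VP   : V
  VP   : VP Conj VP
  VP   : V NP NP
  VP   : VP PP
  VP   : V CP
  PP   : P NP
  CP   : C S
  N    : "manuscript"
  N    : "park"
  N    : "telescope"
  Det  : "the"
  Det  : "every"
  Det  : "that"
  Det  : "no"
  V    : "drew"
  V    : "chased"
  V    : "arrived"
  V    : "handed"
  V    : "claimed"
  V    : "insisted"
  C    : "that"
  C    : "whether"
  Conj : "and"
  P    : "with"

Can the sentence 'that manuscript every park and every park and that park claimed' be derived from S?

For S → NP VP, the only prefix that parses as NP is 'that manuscript', but the remainder 'every park and every park and that park claimed' is not a VP under these rules. The alternative S rule S → S Conj S likewise has no satisfying split.

Ungrammatical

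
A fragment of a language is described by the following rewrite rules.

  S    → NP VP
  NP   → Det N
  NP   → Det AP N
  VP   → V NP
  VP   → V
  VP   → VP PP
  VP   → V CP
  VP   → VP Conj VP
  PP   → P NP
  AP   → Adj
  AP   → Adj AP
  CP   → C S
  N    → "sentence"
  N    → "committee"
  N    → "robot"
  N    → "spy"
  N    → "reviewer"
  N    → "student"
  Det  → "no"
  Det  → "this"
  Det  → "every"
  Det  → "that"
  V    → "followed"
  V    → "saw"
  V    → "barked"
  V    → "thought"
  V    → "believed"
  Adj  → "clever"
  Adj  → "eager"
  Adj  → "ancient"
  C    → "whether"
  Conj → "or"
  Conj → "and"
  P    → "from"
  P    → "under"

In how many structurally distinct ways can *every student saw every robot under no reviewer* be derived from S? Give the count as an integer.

[S [NP [Det every] [N student]] [VP [VP [V saw] [NP [Det every] [N robot]]] [PP [P under] [NP [Det no] [N reviewer]]]]]
No rule offers an alternative attachment or grouping for any span, so this is the only derivation.

1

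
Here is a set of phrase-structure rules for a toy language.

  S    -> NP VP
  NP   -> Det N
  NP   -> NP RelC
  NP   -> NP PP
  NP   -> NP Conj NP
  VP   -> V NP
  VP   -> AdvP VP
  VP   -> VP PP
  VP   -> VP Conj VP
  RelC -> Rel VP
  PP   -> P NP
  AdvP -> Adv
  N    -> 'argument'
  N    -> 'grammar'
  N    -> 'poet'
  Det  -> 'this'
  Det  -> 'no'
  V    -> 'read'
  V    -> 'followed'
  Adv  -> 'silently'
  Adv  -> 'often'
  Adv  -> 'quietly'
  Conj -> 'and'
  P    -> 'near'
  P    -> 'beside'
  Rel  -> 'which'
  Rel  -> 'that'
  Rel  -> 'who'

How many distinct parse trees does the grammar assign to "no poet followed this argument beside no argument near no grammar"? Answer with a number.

Two of the 5 distinct bracketings:
[S [NP [Det no] [N poet]] [VP [V followed] [NP [NP [Det this] [N argument]] [PP [P beside] [NP [NP [Det no] [N argument]] [PP [P near] [NP [Det no] [N grammar]]]]]]]]
[S [NP [Det no] [N poet]] [VP [V followed] [NP [NP [NP [Det this] [N argument]] [PP [P beside] [NP [Det no] [N argument]]]] [PP [P near] [NP [Det no] [N grammar]]]]]]
The trees differ in how a recursive rule is bracketed over the same span.

5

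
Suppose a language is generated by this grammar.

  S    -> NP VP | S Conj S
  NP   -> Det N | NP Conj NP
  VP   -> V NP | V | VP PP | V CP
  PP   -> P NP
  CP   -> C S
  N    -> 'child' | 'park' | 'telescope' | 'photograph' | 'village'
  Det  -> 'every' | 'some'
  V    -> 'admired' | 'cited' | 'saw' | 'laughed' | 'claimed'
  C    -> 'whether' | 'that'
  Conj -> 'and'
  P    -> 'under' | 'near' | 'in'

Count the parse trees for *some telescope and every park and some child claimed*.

2

The two bracketings:
[S [NP [NP [Det some] [N telescope]] [Conj and] [NP [NP [Det every] [N park]] [Conj and] [NP [Det some] [N child]]]] [VP [V claimed]]]
[S [NP [NP [NP [Det some] [N telescope]] [Conj and] [NP [Det every] [N park]]] [Conj and] [NP [Det some] [N child]]] [VP [V claimed]]]
The trees differ in how a recursive rule is bracketed over the same span.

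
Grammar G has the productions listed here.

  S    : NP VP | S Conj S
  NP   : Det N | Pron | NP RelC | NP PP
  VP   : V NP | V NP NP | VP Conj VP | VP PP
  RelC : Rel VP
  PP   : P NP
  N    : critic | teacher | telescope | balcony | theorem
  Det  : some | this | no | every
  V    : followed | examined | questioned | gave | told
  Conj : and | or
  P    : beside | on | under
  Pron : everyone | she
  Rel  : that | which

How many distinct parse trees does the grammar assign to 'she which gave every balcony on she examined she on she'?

Two of the 6 distinct bracketings:
[S [NP [NP [Pron she]] [RelC [Rel which] [VP [V gave] [NP [NP [Det every] [N balcony]] [PP [P on] [NP [Pron she]]]]]]] [VP [V examined] [NP [NP [Pron she]] [PP [P on] [NP [Pron she]]]]]]
[S [NP [NP [Pron she]] [RelC [Rel which] [VP [V gave] [NP [NP [Det every] [N balcony]] [PP [P on] [NP [Pron she]]]]]]] [VP [VP [V examined] [NP [Pron she]]] [PP [P on] [NP [Pron she]]]]]
The difference turns on whether VP → VP PP is used at the relevant span, versus an alternative expansion of VP.

6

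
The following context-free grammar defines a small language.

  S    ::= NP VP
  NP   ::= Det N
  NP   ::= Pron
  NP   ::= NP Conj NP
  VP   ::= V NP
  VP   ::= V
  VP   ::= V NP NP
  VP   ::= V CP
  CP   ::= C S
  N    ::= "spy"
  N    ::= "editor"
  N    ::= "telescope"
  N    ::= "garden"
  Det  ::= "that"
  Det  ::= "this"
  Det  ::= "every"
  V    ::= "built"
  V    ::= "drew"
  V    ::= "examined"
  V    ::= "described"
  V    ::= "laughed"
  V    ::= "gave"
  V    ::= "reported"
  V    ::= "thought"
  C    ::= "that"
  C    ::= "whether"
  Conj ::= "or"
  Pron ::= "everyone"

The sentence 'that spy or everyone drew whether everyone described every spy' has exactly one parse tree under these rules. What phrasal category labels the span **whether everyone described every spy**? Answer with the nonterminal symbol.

CP

[S [NP [NP [Det that] [N spy]] [Conj or] [NP [Pron everyone]]] [VP [V drew] [CP [C whether] [S [NP [Pron everyone]] [VP [V described] [NP [Det every] [N spy]]]]]]]
The span 'whether everyone described every spy' is the CP node built by CP → C S.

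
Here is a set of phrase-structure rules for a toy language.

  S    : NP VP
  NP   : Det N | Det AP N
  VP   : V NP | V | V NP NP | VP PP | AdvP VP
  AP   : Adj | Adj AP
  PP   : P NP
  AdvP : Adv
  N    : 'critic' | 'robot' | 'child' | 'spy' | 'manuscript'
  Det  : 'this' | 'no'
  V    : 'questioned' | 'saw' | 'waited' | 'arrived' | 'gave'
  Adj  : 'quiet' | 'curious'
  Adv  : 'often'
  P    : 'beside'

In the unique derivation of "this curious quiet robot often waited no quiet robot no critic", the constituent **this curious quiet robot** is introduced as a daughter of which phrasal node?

[S [NP [Det this] [AP [Adj curious] [AP [Adj quiet]]] [N robot]] [VP [AdvP [Adv often]] [VP [V waited] [NP [Det no] [AP [Adj quiet]] [N robot]] [NP [Det no] [N critic]]]]]
The span 'this curious quiet robot' is the NP node built by NP → Det AP N.
Its mother is the S built by S → NP VP.

S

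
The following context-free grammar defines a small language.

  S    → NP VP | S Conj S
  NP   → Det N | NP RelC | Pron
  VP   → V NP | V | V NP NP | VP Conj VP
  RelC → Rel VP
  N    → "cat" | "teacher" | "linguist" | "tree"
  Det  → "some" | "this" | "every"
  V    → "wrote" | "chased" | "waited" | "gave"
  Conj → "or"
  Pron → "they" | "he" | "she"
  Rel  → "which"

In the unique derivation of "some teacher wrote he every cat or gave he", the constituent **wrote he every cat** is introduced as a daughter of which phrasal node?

[S [NP [Det some] [N teacher]] [VP [VP [V wrote] [NP [Pron he]] [NP [Det every] [N cat]]] [Conj or] [VP [V gave] [NP [Pron he]]]]]
The span 'wrote he every cat' is the VP node built by VP → V NP NP.
Its mother is the VP built by VP → VP Conj VP.

VP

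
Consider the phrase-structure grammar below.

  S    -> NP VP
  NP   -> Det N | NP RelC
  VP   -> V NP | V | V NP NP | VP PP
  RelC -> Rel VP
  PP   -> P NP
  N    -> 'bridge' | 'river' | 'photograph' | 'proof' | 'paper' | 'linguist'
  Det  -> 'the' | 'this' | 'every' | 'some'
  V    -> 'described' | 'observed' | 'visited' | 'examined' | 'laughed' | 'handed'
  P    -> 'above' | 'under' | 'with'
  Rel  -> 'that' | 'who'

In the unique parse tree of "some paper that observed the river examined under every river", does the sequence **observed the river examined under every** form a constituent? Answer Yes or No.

No

[S [NP [NP [Det some] [N paper]] [RelC [Rel that] [VP [V observed] [NP [Det the] [N river]]]]] [VP [VP [V examined]] [PP [P under] [NP [Det every] [N river]]]]]
The smallest constituent containing 'observed the river examined under every' is the S spanning 'some paper that observed the river examined under every river'; no single node in the tree dominates exactly the given words.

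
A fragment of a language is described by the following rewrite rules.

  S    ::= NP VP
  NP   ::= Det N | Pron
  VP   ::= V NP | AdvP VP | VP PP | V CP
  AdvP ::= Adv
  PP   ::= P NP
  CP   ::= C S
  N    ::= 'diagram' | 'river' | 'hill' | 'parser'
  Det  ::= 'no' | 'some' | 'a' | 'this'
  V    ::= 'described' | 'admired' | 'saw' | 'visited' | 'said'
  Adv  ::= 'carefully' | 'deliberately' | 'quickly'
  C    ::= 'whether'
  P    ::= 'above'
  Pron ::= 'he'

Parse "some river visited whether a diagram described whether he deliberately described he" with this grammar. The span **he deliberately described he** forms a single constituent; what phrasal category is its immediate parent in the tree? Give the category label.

[S [NP [Det some] [N river]] [VP [V visited] [CP [C whether] [S [NP [Det a] [N diagram]] [VP [V described] [CP [C whether] [S [NP [Pron he]] [VP [AdvP [Adv deliberately]] [VP [V described] [NP [Pron he]]]]]]]]]]]
The span 'he deliberately described he' is the S node built by S → NP VP.
Its mother is the CP built by CP → C S.

CP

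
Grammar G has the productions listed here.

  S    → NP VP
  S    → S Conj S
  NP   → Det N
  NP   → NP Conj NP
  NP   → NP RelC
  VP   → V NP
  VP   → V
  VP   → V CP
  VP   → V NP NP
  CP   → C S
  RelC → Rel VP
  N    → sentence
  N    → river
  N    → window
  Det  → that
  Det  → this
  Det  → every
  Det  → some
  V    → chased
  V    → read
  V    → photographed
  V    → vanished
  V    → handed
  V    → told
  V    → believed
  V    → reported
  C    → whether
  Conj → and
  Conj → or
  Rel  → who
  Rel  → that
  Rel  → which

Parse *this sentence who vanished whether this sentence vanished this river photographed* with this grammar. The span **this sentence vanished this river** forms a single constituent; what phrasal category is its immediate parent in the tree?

S
  NP
    NP
      Det: this
      N: sentence
    RelC
      Rel: who
      VP
        V: vanished
        CP
          C: whether
          S
            NP
              Det: this
              N: sentence
            VP
              V: vanished
              NP
                Det: this
                N: river
  VP
    V: photographed
The span 'this sentence vanished this river' is the S node built by S → NP VP.
Its mother is the CP built by CP → C S.

CP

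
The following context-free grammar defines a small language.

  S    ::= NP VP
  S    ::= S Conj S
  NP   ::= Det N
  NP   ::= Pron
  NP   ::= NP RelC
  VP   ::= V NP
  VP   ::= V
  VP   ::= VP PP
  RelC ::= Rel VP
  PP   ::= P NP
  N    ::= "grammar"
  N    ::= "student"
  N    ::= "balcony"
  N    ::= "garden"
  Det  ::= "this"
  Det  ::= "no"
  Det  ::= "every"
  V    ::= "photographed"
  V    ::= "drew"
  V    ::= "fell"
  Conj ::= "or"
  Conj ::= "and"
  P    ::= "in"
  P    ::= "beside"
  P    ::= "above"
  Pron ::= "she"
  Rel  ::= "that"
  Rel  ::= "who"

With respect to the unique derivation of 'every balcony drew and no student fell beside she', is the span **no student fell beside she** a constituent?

[S [S [NP [Det every] [N balcony]] [VP [V drew]]] [Conj and] [S [NP [Det no] [N student]] [VP [VP [V fell]] [PP [P beside] [NP [Pron she]]]]]]
The words 'no student fell beside she' are exhaustively dominated by a single S node (built by S → NP VP), so they form a constituent.

Yes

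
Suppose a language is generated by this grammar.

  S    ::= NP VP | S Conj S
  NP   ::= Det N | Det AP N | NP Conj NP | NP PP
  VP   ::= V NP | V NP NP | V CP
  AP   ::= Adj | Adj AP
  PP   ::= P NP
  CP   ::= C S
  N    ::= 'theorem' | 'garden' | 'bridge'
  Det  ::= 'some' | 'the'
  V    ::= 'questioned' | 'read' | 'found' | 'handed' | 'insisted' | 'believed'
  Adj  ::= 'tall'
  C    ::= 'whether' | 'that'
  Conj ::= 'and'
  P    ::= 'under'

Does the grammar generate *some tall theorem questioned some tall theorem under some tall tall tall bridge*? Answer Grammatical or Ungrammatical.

[S [NP [Det some] [AP [Adj tall]] [N theorem]] [VP [V questioned] [NP [NP [Det some] [AP [Adj tall]] [N theorem]] [PP [P under] [NP [Det some] [AP [Adj tall] [AP [Adj tall] [AP [Adj tall]]]] [N bridge]]]]]]
Each bracket corresponds to one application of a listed rule, so the string is derivable from S.

Grammatical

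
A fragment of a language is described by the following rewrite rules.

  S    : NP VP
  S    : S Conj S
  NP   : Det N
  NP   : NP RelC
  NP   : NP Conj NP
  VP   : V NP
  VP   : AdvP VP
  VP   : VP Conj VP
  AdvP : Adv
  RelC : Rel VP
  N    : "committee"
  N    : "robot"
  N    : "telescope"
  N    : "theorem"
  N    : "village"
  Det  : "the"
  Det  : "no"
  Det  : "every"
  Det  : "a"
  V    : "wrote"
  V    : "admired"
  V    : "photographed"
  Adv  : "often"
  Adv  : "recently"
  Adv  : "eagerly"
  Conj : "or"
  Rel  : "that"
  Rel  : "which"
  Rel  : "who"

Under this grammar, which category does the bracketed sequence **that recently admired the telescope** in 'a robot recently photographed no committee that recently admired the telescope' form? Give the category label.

RelC

S
  NP
    Det: a
    N: robot
  VP
    AdvP
      Adv: recently
    VP
      V: photographed
      NP
        NP
          Det: no
          N: committee
        RelC
          Rel: that
          VP
            AdvP
              Adv: recently
            VP
              V: admired
              NP
                Det: the
                N: telescope
The span 'that recently admired the telescope' is the RelC node built by RelC → Rel VP.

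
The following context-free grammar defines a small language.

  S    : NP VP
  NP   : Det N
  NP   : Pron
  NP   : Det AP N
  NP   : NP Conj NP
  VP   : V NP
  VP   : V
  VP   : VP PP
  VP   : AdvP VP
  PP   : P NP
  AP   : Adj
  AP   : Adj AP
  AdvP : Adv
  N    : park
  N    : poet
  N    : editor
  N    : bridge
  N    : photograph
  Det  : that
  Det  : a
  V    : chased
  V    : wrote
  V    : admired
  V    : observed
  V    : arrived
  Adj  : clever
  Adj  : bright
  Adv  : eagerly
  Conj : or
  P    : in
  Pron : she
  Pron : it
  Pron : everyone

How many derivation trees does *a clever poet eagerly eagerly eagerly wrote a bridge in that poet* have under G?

4

Two of the 4 distinct bracketings:
[S [NP [Det a] [AP [Adj clever]] [N poet]] [VP [VP [AdvP [Adv eagerly]] [VP [AdvP [Adv eagerly]] [VP [AdvP [Adv eagerly]] [VP [V wrote] [NP [Det a] [N bridge]]]]]] [PP [P in] [NP [Det that] [N poet]]]]]
[S [NP [Det a] [AP [Adj clever]] [N poet]] [VP [AdvP [Adv eagerly]] [VP [VP [AdvP [Adv eagerly]] [VP [AdvP [Adv eagerly]] [VP [V wrote] [NP [Det a] [N bridge]]]]] [PP [P in] [NP [Det that] [N poet]]]]]]
The trees differ in how a recursive rule is bracketed over the same span.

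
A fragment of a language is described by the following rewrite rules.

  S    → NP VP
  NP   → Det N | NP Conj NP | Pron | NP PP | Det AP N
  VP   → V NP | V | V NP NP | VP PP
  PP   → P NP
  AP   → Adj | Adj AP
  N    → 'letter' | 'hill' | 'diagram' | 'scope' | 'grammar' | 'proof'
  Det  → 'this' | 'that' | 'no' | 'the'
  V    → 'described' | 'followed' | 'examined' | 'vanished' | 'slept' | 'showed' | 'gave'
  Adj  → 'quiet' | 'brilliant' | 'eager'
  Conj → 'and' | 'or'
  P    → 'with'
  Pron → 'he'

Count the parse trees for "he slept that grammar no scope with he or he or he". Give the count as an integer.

7

Two of the 7 distinct bracketings:
[S [NP [Pron he]] [VP [V slept] [NP [Det that] [N grammar]] [NP [NP [NP [Det no] [N scope]] [PP [P with] [NP [Pron he]]]] [Conj or] [NP [NP [Pron he]] [Conj or] [NP [Pron he]]]]]]
[S [NP [Pron he]] [VP [V slept] [NP [Det that] [N grammar]] [NP [NP [NP [NP [Det no] [N scope]] [PP [P with] [NP [Pron he]]]] [Conj or] [NP [Pron he]]] [Conj or] [NP [Pron he]]]]]
The trees differ in how a recursive rule is bracketed over the same span.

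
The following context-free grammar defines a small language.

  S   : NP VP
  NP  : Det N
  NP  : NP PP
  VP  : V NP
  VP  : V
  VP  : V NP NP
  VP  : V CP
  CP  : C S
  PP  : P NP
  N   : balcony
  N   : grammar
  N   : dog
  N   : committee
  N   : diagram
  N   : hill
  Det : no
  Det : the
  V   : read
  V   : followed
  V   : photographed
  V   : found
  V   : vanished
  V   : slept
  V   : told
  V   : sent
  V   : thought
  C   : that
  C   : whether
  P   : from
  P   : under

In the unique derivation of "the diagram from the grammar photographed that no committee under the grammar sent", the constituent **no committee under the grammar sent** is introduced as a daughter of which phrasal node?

[S [NP [NP [Det the] [N diagram]] [PP [P from] [NP [Det the] [N grammar]]]] [VP [V photographed] [CP [C that] [S [NP [NP [Det no] [N committee]] [PP [P under] [NP [Det the] [N grammar]]]] [VP [V sent]]]]]]
The span 'no committee under the grammar sent' is the S node built by S → NP VP.
Its mother is the CP built by CP → C S.

CP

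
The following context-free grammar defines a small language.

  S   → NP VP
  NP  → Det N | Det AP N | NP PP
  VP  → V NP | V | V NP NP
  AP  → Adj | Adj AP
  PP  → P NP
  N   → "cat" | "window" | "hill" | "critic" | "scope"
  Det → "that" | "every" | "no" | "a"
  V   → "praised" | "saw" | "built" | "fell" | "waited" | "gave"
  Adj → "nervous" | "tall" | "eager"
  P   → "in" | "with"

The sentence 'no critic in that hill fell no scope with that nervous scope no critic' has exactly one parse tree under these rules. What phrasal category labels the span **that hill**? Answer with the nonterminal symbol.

NP

[S [NP [NP [Det no] [N critic]] [PP [P in] [NP [Det that] [N hill]]]] [VP [V fell] [NP [NP [Det no] [N scope]] [PP [P with] [NP [Det that] [AP [Adj nervous]] [N scope]]]] [NP [Det no] [N critic]]]]
The span 'that hill' is the NP node built by NP → Det N.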